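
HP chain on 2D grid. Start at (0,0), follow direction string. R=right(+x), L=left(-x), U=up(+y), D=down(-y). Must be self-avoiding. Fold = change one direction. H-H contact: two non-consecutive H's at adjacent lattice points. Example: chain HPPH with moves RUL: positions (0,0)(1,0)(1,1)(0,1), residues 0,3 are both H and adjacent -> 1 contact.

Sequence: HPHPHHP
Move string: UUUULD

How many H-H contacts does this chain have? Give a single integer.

Positions: [(0, 0), (0, 1), (0, 2), (0, 3), (0, 4), (-1, 4), (-1, 3)]
No H-H contacts found.

Answer: 0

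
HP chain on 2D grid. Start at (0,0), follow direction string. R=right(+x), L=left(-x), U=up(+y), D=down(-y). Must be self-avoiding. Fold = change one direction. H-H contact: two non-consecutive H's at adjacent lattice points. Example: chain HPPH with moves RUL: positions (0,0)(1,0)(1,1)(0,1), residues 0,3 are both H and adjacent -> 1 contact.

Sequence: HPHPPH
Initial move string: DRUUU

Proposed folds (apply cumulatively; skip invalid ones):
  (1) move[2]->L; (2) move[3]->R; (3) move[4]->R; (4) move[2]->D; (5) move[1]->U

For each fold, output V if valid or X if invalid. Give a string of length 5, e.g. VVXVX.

Initial: DRUUU -> [(0, 0), (0, -1), (1, -1), (1, 0), (1, 1), (1, 2)]
Fold 1: move[2]->L => DRLUU INVALID (collision), skipped
Fold 2: move[3]->R => DRURU VALID
Fold 3: move[4]->R => DRURR VALID
Fold 4: move[2]->D => DRDRR VALID
Fold 5: move[1]->U => DUDRR INVALID (collision), skipped

Answer: XVVVX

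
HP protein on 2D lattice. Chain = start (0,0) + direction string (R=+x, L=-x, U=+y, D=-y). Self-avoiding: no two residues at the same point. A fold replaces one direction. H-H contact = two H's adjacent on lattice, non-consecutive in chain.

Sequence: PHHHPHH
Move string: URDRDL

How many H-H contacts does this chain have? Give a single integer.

Positions: [(0, 0), (0, 1), (1, 1), (1, 0), (2, 0), (2, -1), (1, -1)]
H-H contact: residue 3 @(1,0) - residue 6 @(1, -1)

Answer: 1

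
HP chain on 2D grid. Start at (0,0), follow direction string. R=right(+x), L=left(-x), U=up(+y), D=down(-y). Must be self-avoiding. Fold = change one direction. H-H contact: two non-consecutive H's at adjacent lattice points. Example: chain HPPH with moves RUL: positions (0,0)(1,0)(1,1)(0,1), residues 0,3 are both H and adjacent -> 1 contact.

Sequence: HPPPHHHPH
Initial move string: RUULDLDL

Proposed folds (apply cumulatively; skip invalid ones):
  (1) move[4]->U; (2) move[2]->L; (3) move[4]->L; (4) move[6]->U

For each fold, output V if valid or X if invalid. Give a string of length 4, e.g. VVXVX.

Initial: RUULDLDL -> [(0, 0), (1, 0), (1, 1), (1, 2), (0, 2), (0, 1), (-1, 1), (-1, 0), (-2, 0)]
Fold 1: move[4]->U => RUULULDL VALID
Fold 2: move[2]->L => RULLULDL VALID
Fold 3: move[4]->L => RULLLLDL VALID
Fold 4: move[6]->U => RULLLLUL VALID

Answer: VVVV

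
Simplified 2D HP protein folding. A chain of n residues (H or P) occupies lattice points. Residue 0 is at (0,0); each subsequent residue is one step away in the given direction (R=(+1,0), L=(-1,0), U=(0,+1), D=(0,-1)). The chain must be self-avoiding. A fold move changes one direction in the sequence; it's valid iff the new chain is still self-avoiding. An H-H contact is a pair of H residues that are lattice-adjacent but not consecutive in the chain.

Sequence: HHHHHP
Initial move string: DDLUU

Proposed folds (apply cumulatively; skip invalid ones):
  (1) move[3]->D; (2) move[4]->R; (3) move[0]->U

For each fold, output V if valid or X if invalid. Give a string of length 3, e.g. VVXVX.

Initial: DDLUU -> [(0, 0), (0, -1), (0, -2), (-1, -2), (-1, -1), (-1, 0)]
Fold 1: move[3]->D => DDLDU INVALID (collision), skipped
Fold 2: move[4]->R => DDLUR INVALID (collision), skipped
Fold 3: move[0]->U => UDLUU INVALID (collision), skipped

Answer: XXX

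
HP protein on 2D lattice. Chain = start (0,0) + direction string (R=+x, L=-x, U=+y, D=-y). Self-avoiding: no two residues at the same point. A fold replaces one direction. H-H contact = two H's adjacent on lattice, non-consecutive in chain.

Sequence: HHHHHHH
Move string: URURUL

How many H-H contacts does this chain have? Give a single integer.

Answer: 1

Derivation:
Positions: [(0, 0), (0, 1), (1, 1), (1, 2), (2, 2), (2, 3), (1, 3)]
H-H contact: residue 3 @(1,2) - residue 6 @(1, 3)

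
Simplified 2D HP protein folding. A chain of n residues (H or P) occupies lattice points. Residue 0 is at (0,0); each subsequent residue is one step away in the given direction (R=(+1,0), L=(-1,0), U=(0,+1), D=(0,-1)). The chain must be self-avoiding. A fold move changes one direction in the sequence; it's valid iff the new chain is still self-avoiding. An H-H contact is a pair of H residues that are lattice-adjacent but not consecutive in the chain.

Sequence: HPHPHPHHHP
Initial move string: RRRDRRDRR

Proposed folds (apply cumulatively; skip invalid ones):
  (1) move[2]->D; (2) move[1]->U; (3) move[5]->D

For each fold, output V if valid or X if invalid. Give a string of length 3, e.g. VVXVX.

Initial: RRRDRRDRR -> [(0, 0), (1, 0), (2, 0), (3, 0), (3, -1), (4, -1), (5, -1), (5, -2), (6, -2), (7, -2)]
Fold 1: move[2]->D => RRDDRRDRR VALID
Fold 2: move[1]->U => RUDDRRDRR INVALID (collision), skipped
Fold 3: move[5]->D => RRDDRDDRR VALID

Answer: VXV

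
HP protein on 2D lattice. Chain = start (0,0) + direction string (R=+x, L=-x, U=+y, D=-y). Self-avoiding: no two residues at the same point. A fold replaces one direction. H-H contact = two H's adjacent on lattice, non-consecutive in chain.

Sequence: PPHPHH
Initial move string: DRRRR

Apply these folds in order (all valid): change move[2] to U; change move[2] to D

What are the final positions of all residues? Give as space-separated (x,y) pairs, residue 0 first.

Answer: (0,0) (0,-1) (1,-1) (1,-2) (2,-2) (3,-2)

Derivation:
Initial moves: DRRRR
Fold: move[2]->U => DRURR (positions: [(0, 0), (0, -1), (1, -1), (1, 0), (2, 0), (3, 0)])
Fold: move[2]->D => DRDRR (positions: [(0, 0), (0, -1), (1, -1), (1, -2), (2, -2), (3, -2)])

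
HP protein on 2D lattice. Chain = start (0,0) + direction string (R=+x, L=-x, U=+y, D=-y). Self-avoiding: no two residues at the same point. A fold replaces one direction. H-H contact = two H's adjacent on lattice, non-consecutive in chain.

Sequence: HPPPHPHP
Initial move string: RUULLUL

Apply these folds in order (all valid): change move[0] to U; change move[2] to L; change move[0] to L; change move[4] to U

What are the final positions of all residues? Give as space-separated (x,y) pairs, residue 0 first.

Answer: (0,0) (-1,0) (-1,1) (-2,1) (-3,1) (-3,2) (-3,3) (-4,3)

Derivation:
Initial moves: RUULLUL
Fold: move[0]->U => UUULLUL (positions: [(0, 0), (0, 1), (0, 2), (0, 3), (-1, 3), (-2, 3), (-2, 4), (-3, 4)])
Fold: move[2]->L => UULLLUL (positions: [(0, 0), (0, 1), (0, 2), (-1, 2), (-2, 2), (-3, 2), (-3, 3), (-4, 3)])
Fold: move[0]->L => LULLLUL (positions: [(0, 0), (-1, 0), (-1, 1), (-2, 1), (-3, 1), (-4, 1), (-4, 2), (-5, 2)])
Fold: move[4]->U => LULLUUL (positions: [(0, 0), (-1, 0), (-1, 1), (-2, 1), (-3, 1), (-3, 2), (-3, 3), (-4, 3)])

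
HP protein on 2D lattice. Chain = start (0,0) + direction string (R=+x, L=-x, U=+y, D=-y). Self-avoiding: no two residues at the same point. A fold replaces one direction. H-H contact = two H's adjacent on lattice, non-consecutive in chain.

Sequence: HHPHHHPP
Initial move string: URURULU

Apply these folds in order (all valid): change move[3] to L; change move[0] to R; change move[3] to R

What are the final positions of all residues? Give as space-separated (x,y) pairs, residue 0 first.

Initial moves: URURULU
Fold: move[3]->L => URULULU (positions: [(0, 0), (0, 1), (1, 1), (1, 2), (0, 2), (0, 3), (-1, 3), (-1, 4)])
Fold: move[0]->R => RRULULU (positions: [(0, 0), (1, 0), (2, 0), (2, 1), (1, 1), (1, 2), (0, 2), (0, 3)])
Fold: move[3]->R => RRURULU (positions: [(0, 0), (1, 0), (2, 0), (2, 1), (3, 1), (3, 2), (2, 2), (2, 3)])

Answer: (0,0) (1,0) (2,0) (2,1) (3,1) (3,2) (2,2) (2,3)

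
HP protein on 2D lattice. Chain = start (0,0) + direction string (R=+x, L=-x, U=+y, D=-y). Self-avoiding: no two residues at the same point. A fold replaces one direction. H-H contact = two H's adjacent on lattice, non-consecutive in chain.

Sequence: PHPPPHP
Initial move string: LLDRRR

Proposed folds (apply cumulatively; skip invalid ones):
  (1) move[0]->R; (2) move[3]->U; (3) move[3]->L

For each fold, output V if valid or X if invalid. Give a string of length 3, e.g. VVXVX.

Initial: LLDRRR -> [(0, 0), (-1, 0), (-2, 0), (-2, -1), (-1, -1), (0, -1), (1, -1)]
Fold 1: move[0]->R => RLDRRR INVALID (collision), skipped
Fold 2: move[3]->U => LLDURR INVALID (collision), skipped
Fold 3: move[3]->L => LLDLRR INVALID (collision), skipped

Answer: XXX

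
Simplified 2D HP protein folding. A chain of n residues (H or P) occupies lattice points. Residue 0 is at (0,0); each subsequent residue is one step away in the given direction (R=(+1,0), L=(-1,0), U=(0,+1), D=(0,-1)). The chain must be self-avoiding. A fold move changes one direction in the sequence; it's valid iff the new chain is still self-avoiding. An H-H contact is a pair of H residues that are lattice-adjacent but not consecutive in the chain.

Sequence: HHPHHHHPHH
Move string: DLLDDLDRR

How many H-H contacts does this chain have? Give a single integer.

Positions: [(0, 0), (0, -1), (-1, -1), (-2, -1), (-2, -2), (-2, -3), (-3, -3), (-3, -4), (-2, -4), (-1, -4)]
H-H contact: residue 5 @(-2,-3) - residue 8 @(-2, -4)

Answer: 1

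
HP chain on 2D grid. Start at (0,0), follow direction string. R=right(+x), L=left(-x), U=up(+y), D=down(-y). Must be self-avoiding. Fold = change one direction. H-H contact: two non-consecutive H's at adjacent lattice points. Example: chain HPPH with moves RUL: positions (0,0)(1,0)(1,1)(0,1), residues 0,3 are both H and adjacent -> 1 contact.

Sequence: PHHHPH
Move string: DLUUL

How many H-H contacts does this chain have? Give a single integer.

Positions: [(0, 0), (0, -1), (-1, -1), (-1, 0), (-1, 1), (-2, 1)]
No H-H contacts found.

Answer: 0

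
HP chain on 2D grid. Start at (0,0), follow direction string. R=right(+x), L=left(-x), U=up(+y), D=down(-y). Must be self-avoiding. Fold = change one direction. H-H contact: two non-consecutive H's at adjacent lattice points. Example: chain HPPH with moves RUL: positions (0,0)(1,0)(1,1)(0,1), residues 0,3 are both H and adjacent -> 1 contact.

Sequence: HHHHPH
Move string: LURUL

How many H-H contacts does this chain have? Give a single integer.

Positions: [(0, 0), (-1, 0), (-1, 1), (0, 1), (0, 2), (-1, 2)]
H-H contact: residue 0 @(0,0) - residue 3 @(0, 1)
H-H contact: residue 2 @(-1,1) - residue 5 @(-1, 2)

Answer: 2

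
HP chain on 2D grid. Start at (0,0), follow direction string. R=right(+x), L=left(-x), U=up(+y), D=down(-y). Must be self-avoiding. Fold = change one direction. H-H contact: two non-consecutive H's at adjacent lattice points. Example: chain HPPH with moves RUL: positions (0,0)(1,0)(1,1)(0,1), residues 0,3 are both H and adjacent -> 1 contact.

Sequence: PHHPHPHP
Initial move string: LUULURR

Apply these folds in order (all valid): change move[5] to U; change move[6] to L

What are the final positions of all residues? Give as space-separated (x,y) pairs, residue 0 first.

Answer: (0,0) (-1,0) (-1,1) (-1,2) (-2,2) (-2,3) (-2,4) (-3,4)

Derivation:
Initial moves: LUULURR
Fold: move[5]->U => LUULUUR (positions: [(0, 0), (-1, 0), (-1, 1), (-1, 2), (-2, 2), (-2, 3), (-2, 4), (-1, 4)])
Fold: move[6]->L => LUULUUL (positions: [(0, 0), (-1, 0), (-1, 1), (-1, 2), (-2, 2), (-2, 3), (-2, 4), (-3, 4)])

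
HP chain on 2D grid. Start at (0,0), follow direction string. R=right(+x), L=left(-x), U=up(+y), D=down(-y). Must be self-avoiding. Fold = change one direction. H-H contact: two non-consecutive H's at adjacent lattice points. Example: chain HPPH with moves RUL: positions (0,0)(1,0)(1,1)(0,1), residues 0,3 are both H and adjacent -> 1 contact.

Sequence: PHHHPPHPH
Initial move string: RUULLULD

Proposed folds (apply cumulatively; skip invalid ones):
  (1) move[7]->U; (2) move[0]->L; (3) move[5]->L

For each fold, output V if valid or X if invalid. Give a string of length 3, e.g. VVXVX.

Answer: VVV

Derivation:
Initial: RUULLULD -> [(0, 0), (1, 0), (1, 1), (1, 2), (0, 2), (-1, 2), (-1, 3), (-2, 3), (-2, 2)]
Fold 1: move[7]->U => RUULLULU VALID
Fold 2: move[0]->L => LUULLULU VALID
Fold 3: move[5]->L => LUULLLLU VALID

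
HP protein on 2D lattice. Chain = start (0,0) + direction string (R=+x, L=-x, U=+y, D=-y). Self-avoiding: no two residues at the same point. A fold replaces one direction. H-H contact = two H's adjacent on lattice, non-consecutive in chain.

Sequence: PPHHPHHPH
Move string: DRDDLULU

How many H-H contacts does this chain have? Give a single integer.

Positions: [(0, 0), (0, -1), (1, -1), (1, -2), (1, -3), (0, -3), (0, -2), (-1, -2), (-1, -1)]
H-H contact: residue 3 @(1,-2) - residue 6 @(0, -2)

Answer: 1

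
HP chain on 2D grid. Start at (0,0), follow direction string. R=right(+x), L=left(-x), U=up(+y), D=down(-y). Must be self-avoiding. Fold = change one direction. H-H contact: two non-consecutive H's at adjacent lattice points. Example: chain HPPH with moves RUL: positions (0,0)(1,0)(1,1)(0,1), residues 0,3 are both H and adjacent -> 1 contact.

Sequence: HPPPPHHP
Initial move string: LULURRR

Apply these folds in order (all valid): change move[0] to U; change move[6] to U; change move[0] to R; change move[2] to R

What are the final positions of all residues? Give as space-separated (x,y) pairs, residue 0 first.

Answer: (0,0) (1,0) (1,1) (2,1) (2,2) (3,2) (4,2) (4,3)

Derivation:
Initial moves: LULURRR
Fold: move[0]->U => UULURRR (positions: [(0, 0), (0, 1), (0, 2), (-1, 2), (-1, 3), (0, 3), (1, 3), (2, 3)])
Fold: move[6]->U => UULURRU (positions: [(0, 0), (0, 1), (0, 2), (-1, 2), (-1, 3), (0, 3), (1, 3), (1, 4)])
Fold: move[0]->R => RULURRU (positions: [(0, 0), (1, 0), (1, 1), (0, 1), (0, 2), (1, 2), (2, 2), (2, 3)])
Fold: move[2]->R => RURURRU (positions: [(0, 0), (1, 0), (1, 1), (2, 1), (2, 2), (3, 2), (4, 2), (4, 3)])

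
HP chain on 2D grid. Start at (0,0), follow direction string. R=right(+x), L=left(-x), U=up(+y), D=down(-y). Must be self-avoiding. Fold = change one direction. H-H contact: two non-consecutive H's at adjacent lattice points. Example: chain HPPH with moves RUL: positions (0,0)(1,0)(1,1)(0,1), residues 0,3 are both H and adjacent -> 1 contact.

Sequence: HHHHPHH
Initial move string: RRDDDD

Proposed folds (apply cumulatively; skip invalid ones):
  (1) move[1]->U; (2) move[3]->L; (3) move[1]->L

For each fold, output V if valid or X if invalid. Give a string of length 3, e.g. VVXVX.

Answer: XVX

Derivation:
Initial: RRDDDD -> [(0, 0), (1, 0), (2, 0), (2, -1), (2, -2), (2, -3), (2, -4)]
Fold 1: move[1]->U => RUDDDD INVALID (collision), skipped
Fold 2: move[3]->L => RRDLDD VALID
Fold 3: move[1]->L => RLDLDD INVALID (collision), skipped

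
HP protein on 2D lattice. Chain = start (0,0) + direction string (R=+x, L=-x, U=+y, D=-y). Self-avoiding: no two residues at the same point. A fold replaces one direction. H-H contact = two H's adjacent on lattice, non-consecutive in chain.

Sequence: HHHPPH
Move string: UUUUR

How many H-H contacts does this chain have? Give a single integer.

Positions: [(0, 0), (0, 1), (0, 2), (0, 3), (0, 4), (1, 4)]
No H-H contacts found.

Answer: 0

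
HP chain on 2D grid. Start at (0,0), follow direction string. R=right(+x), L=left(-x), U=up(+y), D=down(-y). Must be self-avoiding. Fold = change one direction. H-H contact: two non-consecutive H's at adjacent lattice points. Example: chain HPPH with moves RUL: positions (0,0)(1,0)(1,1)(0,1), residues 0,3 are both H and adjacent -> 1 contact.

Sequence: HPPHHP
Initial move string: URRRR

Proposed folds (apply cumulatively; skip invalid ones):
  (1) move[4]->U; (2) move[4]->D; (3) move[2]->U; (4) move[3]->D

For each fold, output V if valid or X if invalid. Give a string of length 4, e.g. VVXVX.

Initial: URRRR -> [(0, 0), (0, 1), (1, 1), (2, 1), (3, 1), (4, 1)]
Fold 1: move[4]->U => URRRU VALID
Fold 2: move[4]->D => URRRD VALID
Fold 3: move[2]->U => URURD VALID
Fold 4: move[3]->D => URUDD INVALID (collision), skipped

Answer: VVVX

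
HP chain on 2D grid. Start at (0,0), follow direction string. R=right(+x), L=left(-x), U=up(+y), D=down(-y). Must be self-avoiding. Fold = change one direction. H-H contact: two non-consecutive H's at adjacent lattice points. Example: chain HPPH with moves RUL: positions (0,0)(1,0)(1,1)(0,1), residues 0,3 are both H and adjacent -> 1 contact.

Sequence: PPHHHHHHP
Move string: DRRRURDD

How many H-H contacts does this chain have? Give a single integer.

Answer: 1

Derivation:
Positions: [(0, 0), (0, -1), (1, -1), (2, -1), (3, -1), (3, 0), (4, 0), (4, -1), (4, -2)]
H-H contact: residue 4 @(3,-1) - residue 7 @(4, -1)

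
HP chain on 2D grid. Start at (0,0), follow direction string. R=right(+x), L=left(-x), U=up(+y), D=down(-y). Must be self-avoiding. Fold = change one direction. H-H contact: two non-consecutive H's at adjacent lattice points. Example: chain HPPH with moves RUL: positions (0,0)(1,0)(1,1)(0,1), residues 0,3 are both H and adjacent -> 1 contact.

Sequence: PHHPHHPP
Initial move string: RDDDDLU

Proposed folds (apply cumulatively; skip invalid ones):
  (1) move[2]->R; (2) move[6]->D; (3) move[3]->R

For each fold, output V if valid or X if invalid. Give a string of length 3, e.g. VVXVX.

Answer: VVV

Derivation:
Initial: RDDDDLU -> [(0, 0), (1, 0), (1, -1), (1, -2), (1, -3), (1, -4), (0, -4), (0, -3)]
Fold 1: move[2]->R => RDRDDLU VALID
Fold 2: move[6]->D => RDRDDLD VALID
Fold 3: move[3]->R => RDRRDLD VALID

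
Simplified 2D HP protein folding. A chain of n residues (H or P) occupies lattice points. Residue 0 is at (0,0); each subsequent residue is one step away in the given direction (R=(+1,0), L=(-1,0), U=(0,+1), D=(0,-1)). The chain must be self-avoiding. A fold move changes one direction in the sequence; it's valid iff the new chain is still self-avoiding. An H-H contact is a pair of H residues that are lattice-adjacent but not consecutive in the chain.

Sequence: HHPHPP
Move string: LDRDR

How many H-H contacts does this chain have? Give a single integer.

Positions: [(0, 0), (-1, 0), (-1, -1), (0, -1), (0, -2), (1, -2)]
H-H contact: residue 0 @(0,0) - residue 3 @(0, -1)

Answer: 1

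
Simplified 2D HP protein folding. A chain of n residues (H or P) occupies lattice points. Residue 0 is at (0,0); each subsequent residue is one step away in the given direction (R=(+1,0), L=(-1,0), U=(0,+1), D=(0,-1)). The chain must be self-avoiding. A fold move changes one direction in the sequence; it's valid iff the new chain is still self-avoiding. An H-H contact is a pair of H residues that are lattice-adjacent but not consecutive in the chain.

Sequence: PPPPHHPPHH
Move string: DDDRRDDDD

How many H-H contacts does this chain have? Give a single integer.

Positions: [(0, 0), (0, -1), (0, -2), (0, -3), (1, -3), (2, -3), (2, -4), (2, -5), (2, -6), (2, -7)]
No H-H contacts found.

Answer: 0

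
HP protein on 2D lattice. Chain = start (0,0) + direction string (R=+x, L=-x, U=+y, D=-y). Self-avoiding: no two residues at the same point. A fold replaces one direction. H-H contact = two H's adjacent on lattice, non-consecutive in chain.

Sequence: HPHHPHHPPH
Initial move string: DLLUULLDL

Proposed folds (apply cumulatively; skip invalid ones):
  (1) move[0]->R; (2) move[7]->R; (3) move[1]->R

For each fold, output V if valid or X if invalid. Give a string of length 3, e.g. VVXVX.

Answer: XXX

Derivation:
Initial: DLLUULLDL -> [(0, 0), (0, -1), (-1, -1), (-2, -1), (-2, 0), (-2, 1), (-3, 1), (-4, 1), (-4, 0), (-5, 0)]
Fold 1: move[0]->R => RLLUULLDL INVALID (collision), skipped
Fold 2: move[7]->R => DLLUULLRL INVALID (collision), skipped
Fold 3: move[1]->R => DRLUULLDL INVALID (collision), skipped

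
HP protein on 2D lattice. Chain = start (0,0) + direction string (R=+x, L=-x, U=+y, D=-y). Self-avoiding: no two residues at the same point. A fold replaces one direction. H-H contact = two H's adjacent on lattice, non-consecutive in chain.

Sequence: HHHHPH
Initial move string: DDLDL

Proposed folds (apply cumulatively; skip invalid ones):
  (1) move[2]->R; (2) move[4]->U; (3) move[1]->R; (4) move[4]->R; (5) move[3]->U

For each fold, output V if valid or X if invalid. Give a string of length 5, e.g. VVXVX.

Answer: VXVVV

Derivation:
Initial: DDLDL -> [(0, 0), (0, -1), (0, -2), (-1, -2), (-1, -3), (-2, -3)]
Fold 1: move[2]->R => DDRDL VALID
Fold 2: move[4]->U => DDRDU INVALID (collision), skipped
Fold 3: move[1]->R => DRRDL VALID
Fold 4: move[4]->R => DRRDR VALID
Fold 5: move[3]->U => DRRUR VALID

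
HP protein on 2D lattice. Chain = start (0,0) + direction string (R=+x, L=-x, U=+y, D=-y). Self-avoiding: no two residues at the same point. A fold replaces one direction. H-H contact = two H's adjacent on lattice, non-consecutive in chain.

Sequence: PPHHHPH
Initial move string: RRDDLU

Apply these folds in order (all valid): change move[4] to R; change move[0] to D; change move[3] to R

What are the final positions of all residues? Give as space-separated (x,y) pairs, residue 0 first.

Answer: (0,0) (0,-1) (1,-1) (1,-2) (2,-2) (3,-2) (3,-1)

Derivation:
Initial moves: RRDDLU
Fold: move[4]->R => RRDDRU (positions: [(0, 0), (1, 0), (2, 0), (2, -1), (2, -2), (3, -2), (3, -1)])
Fold: move[0]->D => DRDDRU (positions: [(0, 0), (0, -1), (1, -1), (1, -2), (1, -3), (2, -3), (2, -2)])
Fold: move[3]->R => DRDRRU (positions: [(0, 0), (0, -1), (1, -1), (1, -2), (2, -2), (3, -2), (3, -1)])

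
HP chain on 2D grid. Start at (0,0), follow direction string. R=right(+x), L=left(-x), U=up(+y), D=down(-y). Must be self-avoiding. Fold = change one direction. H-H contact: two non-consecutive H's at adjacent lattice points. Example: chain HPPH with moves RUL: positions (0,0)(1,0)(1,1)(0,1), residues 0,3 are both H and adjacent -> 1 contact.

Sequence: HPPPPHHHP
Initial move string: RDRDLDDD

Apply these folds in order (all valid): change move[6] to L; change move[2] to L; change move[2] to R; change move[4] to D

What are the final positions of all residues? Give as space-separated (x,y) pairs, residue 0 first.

Answer: (0,0) (1,0) (1,-1) (2,-1) (2,-2) (2,-3) (2,-4) (1,-4) (1,-5)

Derivation:
Initial moves: RDRDLDDD
Fold: move[6]->L => RDRDLDLD (positions: [(0, 0), (1, 0), (1, -1), (2, -1), (2, -2), (1, -2), (1, -3), (0, -3), (0, -4)])
Fold: move[2]->L => RDLDLDLD (positions: [(0, 0), (1, 0), (1, -1), (0, -1), (0, -2), (-1, -2), (-1, -3), (-2, -3), (-2, -4)])
Fold: move[2]->R => RDRDLDLD (positions: [(0, 0), (1, 0), (1, -1), (2, -1), (2, -2), (1, -2), (1, -3), (0, -3), (0, -4)])
Fold: move[4]->D => RDRDDDLD (positions: [(0, 0), (1, 0), (1, -1), (2, -1), (2, -2), (2, -3), (2, -4), (1, -4), (1, -5)])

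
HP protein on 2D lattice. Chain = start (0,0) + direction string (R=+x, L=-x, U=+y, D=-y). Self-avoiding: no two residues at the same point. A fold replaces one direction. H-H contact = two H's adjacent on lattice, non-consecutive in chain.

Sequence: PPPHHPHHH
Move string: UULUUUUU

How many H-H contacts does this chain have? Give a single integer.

Answer: 0

Derivation:
Positions: [(0, 0), (0, 1), (0, 2), (-1, 2), (-1, 3), (-1, 4), (-1, 5), (-1, 6), (-1, 7)]
No H-H contacts found.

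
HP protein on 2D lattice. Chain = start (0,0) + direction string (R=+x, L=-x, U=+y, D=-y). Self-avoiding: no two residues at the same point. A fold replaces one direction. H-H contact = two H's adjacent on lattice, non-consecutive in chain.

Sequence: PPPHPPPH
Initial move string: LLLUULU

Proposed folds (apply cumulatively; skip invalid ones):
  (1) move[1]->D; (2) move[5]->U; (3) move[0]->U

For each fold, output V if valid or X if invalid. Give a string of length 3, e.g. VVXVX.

Answer: VVX

Derivation:
Initial: LLLUULU -> [(0, 0), (-1, 0), (-2, 0), (-3, 0), (-3, 1), (-3, 2), (-4, 2), (-4, 3)]
Fold 1: move[1]->D => LDLUULU VALID
Fold 2: move[5]->U => LDLUUUU VALID
Fold 3: move[0]->U => UDLUUUU INVALID (collision), skipped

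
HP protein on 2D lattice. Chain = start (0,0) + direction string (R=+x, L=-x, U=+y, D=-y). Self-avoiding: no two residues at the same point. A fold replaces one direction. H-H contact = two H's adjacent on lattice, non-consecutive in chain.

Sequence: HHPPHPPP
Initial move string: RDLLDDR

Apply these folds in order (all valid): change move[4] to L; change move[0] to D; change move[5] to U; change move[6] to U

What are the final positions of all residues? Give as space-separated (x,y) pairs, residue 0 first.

Answer: (0,0) (0,-1) (0,-2) (-1,-2) (-2,-2) (-3,-2) (-3,-1) (-3,0)

Derivation:
Initial moves: RDLLDDR
Fold: move[4]->L => RDLLLDR (positions: [(0, 0), (1, 0), (1, -1), (0, -1), (-1, -1), (-2, -1), (-2, -2), (-1, -2)])
Fold: move[0]->D => DDLLLDR (positions: [(0, 0), (0, -1), (0, -2), (-1, -2), (-2, -2), (-3, -2), (-3, -3), (-2, -3)])
Fold: move[5]->U => DDLLLUR (positions: [(0, 0), (0, -1), (0, -2), (-1, -2), (-2, -2), (-3, -2), (-3, -1), (-2, -1)])
Fold: move[6]->U => DDLLLUU (positions: [(0, 0), (0, -1), (0, -2), (-1, -2), (-2, -2), (-3, -2), (-3, -1), (-3, 0)])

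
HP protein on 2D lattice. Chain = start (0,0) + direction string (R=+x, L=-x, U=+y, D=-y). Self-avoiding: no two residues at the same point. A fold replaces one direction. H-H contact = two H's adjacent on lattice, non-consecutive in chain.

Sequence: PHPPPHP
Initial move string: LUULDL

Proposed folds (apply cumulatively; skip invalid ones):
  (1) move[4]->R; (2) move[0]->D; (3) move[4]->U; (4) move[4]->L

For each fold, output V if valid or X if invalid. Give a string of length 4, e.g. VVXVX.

Answer: XXVV

Derivation:
Initial: LUULDL -> [(0, 0), (-1, 0), (-1, 1), (-1, 2), (-2, 2), (-2, 1), (-3, 1)]
Fold 1: move[4]->R => LUULRL INVALID (collision), skipped
Fold 2: move[0]->D => DUULDL INVALID (collision), skipped
Fold 3: move[4]->U => LUULUL VALID
Fold 4: move[4]->L => LUULLL VALID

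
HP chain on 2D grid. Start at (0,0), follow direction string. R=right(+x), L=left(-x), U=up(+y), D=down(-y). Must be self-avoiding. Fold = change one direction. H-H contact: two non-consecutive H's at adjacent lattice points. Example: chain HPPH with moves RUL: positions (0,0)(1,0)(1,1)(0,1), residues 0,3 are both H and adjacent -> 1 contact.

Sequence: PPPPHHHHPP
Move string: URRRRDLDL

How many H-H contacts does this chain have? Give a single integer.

Positions: [(0, 0), (0, 1), (1, 1), (2, 1), (3, 1), (4, 1), (4, 0), (3, 0), (3, -1), (2, -1)]
H-H contact: residue 4 @(3,1) - residue 7 @(3, 0)

Answer: 1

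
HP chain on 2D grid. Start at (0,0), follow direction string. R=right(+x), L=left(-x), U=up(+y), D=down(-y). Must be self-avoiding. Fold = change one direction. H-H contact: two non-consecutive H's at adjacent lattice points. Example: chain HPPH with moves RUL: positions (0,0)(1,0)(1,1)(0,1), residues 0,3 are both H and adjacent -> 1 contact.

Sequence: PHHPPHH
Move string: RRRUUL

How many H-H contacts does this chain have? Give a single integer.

Answer: 0

Derivation:
Positions: [(0, 0), (1, 0), (2, 0), (3, 0), (3, 1), (3, 2), (2, 2)]
No H-H contacts found.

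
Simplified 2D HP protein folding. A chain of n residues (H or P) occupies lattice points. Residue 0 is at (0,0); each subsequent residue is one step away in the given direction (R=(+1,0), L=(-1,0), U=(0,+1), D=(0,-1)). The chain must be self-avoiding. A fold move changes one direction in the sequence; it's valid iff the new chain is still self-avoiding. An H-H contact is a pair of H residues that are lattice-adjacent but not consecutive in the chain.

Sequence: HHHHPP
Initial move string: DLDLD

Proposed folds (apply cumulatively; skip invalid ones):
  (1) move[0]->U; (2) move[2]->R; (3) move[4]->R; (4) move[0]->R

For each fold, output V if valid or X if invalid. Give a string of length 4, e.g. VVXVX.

Answer: VXXX

Derivation:
Initial: DLDLD -> [(0, 0), (0, -1), (-1, -1), (-1, -2), (-2, -2), (-2, -3)]
Fold 1: move[0]->U => ULDLD VALID
Fold 2: move[2]->R => ULRLD INVALID (collision), skipped
Fold 3: move[4]->R => ULDLR INVALID (collision), skipped
Fold 4: move[0]->R => RLDLD INVALID (collision), skipped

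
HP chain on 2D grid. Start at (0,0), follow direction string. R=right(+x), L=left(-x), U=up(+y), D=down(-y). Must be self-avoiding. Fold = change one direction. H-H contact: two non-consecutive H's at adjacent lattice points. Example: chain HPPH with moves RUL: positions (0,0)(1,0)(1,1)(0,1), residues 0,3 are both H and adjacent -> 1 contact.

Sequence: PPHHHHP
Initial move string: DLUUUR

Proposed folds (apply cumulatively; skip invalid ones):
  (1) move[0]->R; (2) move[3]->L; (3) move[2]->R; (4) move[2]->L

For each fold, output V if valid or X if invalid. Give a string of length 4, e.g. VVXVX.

Initial: DLUUUR -> [(0, 0), (0, -1), (-1, -1), (-1, 0), (-1, 1), (-1, 2), (0, 2)]
Fold 1: move[0]->R => RLUUUR INVALID (collision), skipped
Fold 2: move[3]->L => DLULUR VALID
Fold 3: move[2]->R => DLRLUR INVALID (collision), skipped
Fold 4: move[2]->L => DLLLUR VALID

Answer: XVXV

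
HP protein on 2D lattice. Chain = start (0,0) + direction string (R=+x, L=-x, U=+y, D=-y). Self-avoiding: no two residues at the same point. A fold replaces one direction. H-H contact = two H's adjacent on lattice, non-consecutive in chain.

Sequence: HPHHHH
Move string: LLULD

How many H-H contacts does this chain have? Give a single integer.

Answer: 1

Derivation:
Positions: [(0, 0), (-1, 0), (-2, 0), (-2, 1), (-3, 1), (-3, 0)]
H-H contact: residue 2 @(-2,0) - residue 5 @(-3, 0)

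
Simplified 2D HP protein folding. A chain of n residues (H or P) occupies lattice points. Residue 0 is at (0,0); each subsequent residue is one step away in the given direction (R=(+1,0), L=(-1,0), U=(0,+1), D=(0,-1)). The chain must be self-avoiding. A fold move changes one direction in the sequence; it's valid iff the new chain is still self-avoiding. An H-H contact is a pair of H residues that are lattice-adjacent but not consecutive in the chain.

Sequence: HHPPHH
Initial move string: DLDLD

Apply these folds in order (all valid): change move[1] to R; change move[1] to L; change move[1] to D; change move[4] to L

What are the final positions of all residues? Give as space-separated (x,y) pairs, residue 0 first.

Initial moves: DLDLD
Fold: move[1]->R => DRDLD (positions: [(0, 0), (0, -1), (1, -1), (1, -2), (0, -2), (0, -3)])
Fold: move[1]->L => DLDLD (positions: [(0, 0), (0, -1), (-1, -1), (-1, -2), (-2, -2), (-2, -3)])
Fold: move[1]->D => DDDLD (positions: [(0, 0), (0, -1), (0, -2), (0, -3), (-1, -3), (-1, -4)])
Fold: move[4]->L => DDDLL (positions: [(0, 0), (0, -1), (0, -2), (0, -3), (-1, -3), (-2, -3)])

Answer: (0,0) (0,-1) (0,-2) (0,-3) (-1,-3) (-2,-3)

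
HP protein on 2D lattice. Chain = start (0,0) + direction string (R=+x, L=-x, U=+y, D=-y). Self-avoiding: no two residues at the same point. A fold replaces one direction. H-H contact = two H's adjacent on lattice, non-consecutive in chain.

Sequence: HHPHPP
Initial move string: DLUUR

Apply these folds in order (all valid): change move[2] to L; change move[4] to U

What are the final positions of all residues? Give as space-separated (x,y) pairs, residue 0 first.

Initial moves: DLUUR
Fold: move[2]->L => DLLUR (positions: [(0, 0), (0, -1), (-1, -1), (-2, -1), (-2, 0), (-1, 0)])
Fold: move[4]->U => DLLUU (positions: [(0, 0), (0, -1), (-1, -1), (-2, -1), (-2, 0), (-2, 1)])

Answer: (0,0) (0,-1) (-1,-1) (-2,-1) (-2,0) (-2,1)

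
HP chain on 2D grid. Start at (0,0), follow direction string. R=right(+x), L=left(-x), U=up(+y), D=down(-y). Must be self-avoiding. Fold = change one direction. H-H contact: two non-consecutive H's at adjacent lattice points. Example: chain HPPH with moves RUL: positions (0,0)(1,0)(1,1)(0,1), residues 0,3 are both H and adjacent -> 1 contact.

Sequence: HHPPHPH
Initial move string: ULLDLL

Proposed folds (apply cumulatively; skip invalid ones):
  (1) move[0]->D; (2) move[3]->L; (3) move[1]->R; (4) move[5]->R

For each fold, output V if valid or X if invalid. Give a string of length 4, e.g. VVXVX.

Initial: ULLDLL -> [(0, 0), (0, 1), (-1, 1), (-2, 1), (-2, 0), (-3, 0), (-4, 0)]
Fold 1: move[0]->D => DLLDLL VALID
Fold 2: move[3]->L => DLLLLL VALID
Fold 3: move[1]->R => DRLLLL INVALID (collision), skipped
Fold 4: move[5]->R => DLLLLR INVALID (collision), skipped

Answer: VVXX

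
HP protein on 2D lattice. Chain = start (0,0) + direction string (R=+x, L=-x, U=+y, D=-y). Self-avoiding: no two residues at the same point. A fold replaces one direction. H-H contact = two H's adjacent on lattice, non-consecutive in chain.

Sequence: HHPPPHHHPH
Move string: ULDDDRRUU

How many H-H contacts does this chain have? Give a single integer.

Positions: [(0, 0), (0, 1), (-1, 1), (-1, 0), (-1, -1), (-1, -2), (0, -2), (1, -2), (1, -1), (1, 0)]
H-H contact: residue 0 @(0,0) - residue 9 @(1, 0)

Answer: 1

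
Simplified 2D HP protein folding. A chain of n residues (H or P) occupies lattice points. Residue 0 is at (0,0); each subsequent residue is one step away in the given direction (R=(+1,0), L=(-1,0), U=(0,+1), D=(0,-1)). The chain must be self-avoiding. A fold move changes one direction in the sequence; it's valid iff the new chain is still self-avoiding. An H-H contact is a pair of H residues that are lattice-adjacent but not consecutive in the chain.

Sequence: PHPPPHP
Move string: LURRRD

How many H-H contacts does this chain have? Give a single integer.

Positions: [(0, 0), (-1, 0), (-1, 1), (0, 1), (1, 1), (2, 1), (2, 0)]
No H-H contacts found.

Answer: 0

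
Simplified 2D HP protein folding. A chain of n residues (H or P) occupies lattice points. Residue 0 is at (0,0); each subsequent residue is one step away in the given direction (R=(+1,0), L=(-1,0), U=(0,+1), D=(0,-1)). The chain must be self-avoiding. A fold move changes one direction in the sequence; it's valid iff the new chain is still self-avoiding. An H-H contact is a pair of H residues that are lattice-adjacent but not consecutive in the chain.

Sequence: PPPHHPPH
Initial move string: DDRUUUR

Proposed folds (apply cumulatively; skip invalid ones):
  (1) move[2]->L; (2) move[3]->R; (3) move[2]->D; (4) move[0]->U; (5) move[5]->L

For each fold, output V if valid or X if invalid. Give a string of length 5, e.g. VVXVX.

Answer: VXXXX

Derivation:
Initial: DDRUUUR -> [(0, 0), (0, -1), (0, -2), (1, -2), (1, -1), (1, 0), (1, 1), (2, 1)]
Fold 1: move[2]->L => DDLUUUR VALID
Fold 2: move[3]->R => DDLRUUR INVALID (collision), skipped
Fold 3: move[2]->D => DDDUUUR INVALID (collision), skipped
Fold 4: move[0]->U => UDLUUUR INVALID (collision), skipped
Fold 5: move[5]->L => DDLUULR INVALID (collision), skipped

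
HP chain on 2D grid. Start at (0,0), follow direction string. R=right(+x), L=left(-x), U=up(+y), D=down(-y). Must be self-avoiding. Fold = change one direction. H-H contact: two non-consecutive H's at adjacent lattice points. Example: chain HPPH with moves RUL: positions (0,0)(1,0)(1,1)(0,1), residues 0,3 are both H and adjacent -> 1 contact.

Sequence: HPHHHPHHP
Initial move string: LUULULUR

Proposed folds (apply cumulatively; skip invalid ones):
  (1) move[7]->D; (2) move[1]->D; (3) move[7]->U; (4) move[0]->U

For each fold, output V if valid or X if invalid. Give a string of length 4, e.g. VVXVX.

Initial: LUULULUR -> [(0, 0), (-1, 0), (-1, 1), (-1, 2), (-2, 2), (-2, 3), (-3, 3), (-3, 4), (-2, 4)]
Fold 1: move[7]->D => LUULULUD INVALID (collision), skipped
Fold 2: move[1]->D => LDULULUR INVALID (collision), skipped
Fold 3: move[7]->U => LUULULUU VALID
Fold 4: move[0]->U => UUULULUU VALID

Answer: XXVV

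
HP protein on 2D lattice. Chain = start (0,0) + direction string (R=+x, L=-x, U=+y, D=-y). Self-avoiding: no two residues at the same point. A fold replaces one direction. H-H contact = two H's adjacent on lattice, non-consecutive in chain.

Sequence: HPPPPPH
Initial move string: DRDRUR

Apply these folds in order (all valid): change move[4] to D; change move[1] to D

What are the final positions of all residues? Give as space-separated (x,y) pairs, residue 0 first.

Initial moves: DRDRUR
Fold: move[4]->D => DRDRDR (positions: [(0, 0), (0, -1), (1, -1), (1, -2), (2, -2), (2, -3), (3, -3)])
Fold: move[1]->D => DDDRDR (positions: [(0, 0), (0, -1), (0, -2), (0, -3), (1, -3), (1, -4), (2, -4)])

Answer: (0,0) (0,-1) (0,-2) (0,-3) (1,-3) (1,-4) (2,-4)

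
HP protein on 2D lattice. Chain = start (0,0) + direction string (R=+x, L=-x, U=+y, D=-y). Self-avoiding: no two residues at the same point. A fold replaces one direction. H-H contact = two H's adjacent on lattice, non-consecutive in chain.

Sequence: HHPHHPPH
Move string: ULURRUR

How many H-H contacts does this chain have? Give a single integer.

Answer: 1

Derivation:
Positions: [(0, 0), (0, 1), (-1, 1), (-1, 2), (0, 2), (1, 2), (1, 3), (2, 3)]
H-H contact: residue 1 @(0,1) - residue 4 @(0, 2)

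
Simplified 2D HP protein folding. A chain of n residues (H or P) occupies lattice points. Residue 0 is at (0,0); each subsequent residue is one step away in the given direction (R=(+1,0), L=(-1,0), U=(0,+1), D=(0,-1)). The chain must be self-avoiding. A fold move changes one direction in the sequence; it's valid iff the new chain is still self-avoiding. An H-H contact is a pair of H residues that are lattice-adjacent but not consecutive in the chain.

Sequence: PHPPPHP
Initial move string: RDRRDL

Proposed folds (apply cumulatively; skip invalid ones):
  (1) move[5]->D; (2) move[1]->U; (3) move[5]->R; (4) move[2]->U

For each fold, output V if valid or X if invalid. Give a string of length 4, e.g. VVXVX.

Initial: RDRRDL -> [(0, 0), (1, 0), (1, -1), (2, -1), (3, -1), (3, -2), (2, -2)]
Fold 1: move[5]->D => RDRRDD VALID
Fold 2: move[1]->U => RURRDD VALID
Fold 3: move[5]->R => RURRDR VALID
Fold 4: move[2]->U => RUURDR VALID

Answer: VVVV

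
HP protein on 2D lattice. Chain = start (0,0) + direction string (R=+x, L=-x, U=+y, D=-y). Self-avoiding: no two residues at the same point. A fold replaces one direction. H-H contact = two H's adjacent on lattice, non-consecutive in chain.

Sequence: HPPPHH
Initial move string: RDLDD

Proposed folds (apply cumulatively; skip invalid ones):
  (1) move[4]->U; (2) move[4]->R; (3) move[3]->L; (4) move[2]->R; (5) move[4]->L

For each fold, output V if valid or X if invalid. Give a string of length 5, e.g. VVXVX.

Initial: RDLDD -> [(0, 0), (1, 0), (1, -1), (0, -1), (0, -2), (0, -3)]
Fold 1: move[4]->U => RDLDU INVALID (collision), skipped
Fold 2: move[4]->R => RDLDR VALID
Fold 3: move[3]->L => RDLLR INVALID (collision), skipped
Fold 4: move[2]->R => RDRDR VALID
Fold 5: move[4]->L => RDRDL VALID

Answer: XVXVV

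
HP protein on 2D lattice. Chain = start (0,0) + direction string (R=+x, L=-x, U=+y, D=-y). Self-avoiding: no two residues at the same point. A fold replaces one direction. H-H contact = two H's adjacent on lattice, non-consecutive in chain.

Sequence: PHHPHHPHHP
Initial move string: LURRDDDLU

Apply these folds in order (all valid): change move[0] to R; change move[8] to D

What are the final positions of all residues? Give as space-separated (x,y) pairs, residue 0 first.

Answer: (0,0) (1,0) (1,1) (2,1) (3,1) (3,0) (3,-1) (3,-2) (2,-2) (2,-3)

Derivation:
Initial moves: LURRDDDLU
Fold: move[0]->R => RURRDDDLU (positions: [(0, 0), (1, 0), (1, 1), (2, 1), (3, 1), (3, 0), (3, -1), (3, -2), (2, -2), (2, -1)])
Fold: move[8]->D => RURRDDDLD (positions: [(0, 0), (1, 0), (1, 1), (2, 1), (3, 1), (3, 0), (3, -1), (3, -2), (2, -2), (2, -3)])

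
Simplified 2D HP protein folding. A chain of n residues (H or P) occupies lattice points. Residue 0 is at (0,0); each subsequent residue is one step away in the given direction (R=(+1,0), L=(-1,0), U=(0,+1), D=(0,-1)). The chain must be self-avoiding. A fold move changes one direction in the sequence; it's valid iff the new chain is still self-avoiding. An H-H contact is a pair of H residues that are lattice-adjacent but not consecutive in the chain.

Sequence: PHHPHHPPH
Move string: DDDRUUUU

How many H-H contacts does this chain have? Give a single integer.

Answer: 1

Derivation:
Positions: [(0, 0), (0, -1), (0, -2), (0, -3), (1, -3), (1, -2), (1, -1), (1, 0), (1, 1)]
H-H contact: residue 2 @(0,-2) - residue 5 @(1, -2)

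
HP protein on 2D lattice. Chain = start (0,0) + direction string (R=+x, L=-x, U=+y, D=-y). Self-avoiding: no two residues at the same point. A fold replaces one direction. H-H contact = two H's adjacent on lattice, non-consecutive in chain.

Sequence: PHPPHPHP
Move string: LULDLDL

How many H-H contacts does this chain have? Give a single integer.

Answer: 1

Derivation:
Positions: [(0, 0), (-1, 0), (-1, 1), (-2, 1), (-2, 0), (-3, 0), (-3, -1), (-4, -1)]
H-H contact: residue 1 @(-1,0) - residue 4 @(-2, 0)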